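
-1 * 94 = -94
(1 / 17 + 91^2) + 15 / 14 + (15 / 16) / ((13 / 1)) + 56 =206387185 / 24752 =8338.20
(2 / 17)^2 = 4 / 289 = 0.01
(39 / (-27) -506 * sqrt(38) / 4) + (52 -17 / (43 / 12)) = 17729 / 387 -253 * sqrt(38) / 2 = -733.99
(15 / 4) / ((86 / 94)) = 705 / 172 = 4.10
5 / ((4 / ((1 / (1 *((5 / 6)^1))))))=3 / 2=1.50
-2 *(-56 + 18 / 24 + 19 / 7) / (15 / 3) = 1471 / 70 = 21.01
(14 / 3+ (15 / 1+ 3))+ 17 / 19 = 23.56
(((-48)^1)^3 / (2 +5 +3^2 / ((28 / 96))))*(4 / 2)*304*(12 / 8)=-706019328 / 265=-2664223.88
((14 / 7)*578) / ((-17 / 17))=-1156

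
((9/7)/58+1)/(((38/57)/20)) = 6225/203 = 30.67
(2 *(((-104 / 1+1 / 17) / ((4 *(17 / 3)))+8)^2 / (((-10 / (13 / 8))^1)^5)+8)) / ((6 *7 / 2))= 0.76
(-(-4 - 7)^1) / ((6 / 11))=121 / 6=20.17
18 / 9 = 2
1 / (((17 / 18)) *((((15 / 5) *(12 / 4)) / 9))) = 18 / 17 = 1.06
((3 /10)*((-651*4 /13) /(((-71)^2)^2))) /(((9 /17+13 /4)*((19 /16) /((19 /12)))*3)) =-118048 /424502131105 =-0.00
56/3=18.67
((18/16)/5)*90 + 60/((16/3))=63/2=31.50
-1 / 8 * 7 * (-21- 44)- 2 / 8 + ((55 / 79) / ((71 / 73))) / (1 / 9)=2829957 / 44872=63.07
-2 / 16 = -1 / 8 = -0.12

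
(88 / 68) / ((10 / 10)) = 22 / 17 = 1.29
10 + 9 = 19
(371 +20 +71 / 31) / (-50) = -6096 / 775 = -7.87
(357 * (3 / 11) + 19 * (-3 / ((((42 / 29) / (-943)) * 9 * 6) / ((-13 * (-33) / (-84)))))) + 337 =-716179085 / 232848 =-3075.74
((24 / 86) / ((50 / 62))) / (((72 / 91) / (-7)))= -19747 / 6450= -3.06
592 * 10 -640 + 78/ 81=142586/ 27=5280.96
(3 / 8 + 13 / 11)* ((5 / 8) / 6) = 685 / 4224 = 0.16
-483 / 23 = -21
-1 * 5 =-5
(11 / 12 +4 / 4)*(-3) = -23 / 4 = -5.75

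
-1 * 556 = -556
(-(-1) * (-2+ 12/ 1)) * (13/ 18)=65/ 9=7.22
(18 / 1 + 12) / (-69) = -10 / 23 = -0.43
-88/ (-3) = 88/ 3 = 29.33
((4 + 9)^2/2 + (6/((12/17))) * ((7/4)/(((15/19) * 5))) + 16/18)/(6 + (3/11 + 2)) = 1765313/163800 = 10.78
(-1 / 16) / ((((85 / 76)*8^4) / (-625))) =2375 / 278528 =0.01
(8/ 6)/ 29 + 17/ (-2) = -8.45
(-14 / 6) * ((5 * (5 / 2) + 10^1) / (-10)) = 21 / 4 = 5.25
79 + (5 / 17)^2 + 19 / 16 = 371187 / 4624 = 80.27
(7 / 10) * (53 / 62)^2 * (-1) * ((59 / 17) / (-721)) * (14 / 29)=1160117 / 975972380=0.00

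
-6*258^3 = -103041072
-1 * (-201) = 201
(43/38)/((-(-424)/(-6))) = -129/8056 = -0.02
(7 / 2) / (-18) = -7 / 36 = -0.19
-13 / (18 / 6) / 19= -13 / 57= -0.23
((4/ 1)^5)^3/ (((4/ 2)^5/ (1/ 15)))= 33554432/ 15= 2236962.13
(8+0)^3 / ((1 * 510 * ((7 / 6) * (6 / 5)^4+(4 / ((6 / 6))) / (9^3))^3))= 25222688085937500 / 358144774846810451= 0.07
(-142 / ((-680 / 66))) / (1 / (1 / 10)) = 2343 / 1700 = 1.38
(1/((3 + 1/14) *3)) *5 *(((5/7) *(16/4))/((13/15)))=1000/559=1.79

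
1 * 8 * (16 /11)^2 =2048 /121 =16.93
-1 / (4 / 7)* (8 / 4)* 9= -63 / 2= -31.50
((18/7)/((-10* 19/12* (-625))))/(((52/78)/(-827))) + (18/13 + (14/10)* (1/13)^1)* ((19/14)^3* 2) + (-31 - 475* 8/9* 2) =-8275925383643/9531112500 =-868.31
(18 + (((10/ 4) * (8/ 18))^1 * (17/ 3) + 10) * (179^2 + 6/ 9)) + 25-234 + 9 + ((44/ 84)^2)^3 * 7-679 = 6387121123678/ 12252303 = 521299.64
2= 2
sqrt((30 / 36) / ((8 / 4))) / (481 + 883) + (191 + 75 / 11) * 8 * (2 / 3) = sqrt(15) / 8184 + 34816 / 33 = 1055.03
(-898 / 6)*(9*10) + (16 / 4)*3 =-13458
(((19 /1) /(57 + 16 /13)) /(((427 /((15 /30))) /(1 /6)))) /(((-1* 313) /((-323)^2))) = -25769263 /1214085684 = -0.02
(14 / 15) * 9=42 / 5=8.40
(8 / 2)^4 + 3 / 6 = 513 / 2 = 256.50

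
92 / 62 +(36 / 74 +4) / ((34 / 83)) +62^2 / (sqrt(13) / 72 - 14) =-5193487570713 / 19811978449 - 276768 * sqrt(13) / 1016051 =-263.12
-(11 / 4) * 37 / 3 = -33.92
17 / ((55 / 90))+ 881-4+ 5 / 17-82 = 153922 / 187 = 823.11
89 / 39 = 2.28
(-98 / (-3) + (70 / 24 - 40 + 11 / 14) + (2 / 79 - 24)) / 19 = -183191 / 126084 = -1.45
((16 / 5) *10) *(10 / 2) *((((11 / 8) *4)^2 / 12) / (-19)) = -1210 / 57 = -21.23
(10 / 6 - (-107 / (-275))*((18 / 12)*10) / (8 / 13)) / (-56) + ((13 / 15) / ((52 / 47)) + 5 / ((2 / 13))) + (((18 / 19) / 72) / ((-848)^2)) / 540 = 15190228239337 / 454485233664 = 33.42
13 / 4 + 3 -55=-48.75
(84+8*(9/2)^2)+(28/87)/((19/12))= 135658/551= 246.20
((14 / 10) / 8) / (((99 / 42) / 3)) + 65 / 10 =1479 / 220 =6.72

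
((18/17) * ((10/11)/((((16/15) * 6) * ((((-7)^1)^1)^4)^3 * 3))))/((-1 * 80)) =-15/331305050443136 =-0.00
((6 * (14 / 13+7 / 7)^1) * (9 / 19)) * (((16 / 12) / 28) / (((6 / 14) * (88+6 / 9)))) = 0.01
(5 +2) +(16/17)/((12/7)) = 385/51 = 7.55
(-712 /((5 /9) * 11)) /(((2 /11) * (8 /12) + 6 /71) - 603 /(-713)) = -110.81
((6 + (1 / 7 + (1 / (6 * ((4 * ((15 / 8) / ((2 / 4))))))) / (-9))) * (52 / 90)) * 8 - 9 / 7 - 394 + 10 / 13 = -607215029 / 1658475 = -366.13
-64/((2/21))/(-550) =336/275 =1.22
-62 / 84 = -31 / 42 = -0.74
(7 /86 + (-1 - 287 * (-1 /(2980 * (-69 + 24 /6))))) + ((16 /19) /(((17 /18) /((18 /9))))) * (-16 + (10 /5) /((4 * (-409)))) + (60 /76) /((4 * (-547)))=-4432127631496566 /150470457573475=-29.46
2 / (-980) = -1 / 490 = -0.00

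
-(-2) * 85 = 170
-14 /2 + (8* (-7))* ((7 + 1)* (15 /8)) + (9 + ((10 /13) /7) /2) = -76253 /91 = -837.95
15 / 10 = 3 / 2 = 1.50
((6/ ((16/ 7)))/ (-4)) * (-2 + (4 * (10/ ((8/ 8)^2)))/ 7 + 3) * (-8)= 141/ 4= 35.25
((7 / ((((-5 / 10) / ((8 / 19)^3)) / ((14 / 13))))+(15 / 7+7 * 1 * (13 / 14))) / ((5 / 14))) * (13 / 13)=9384279 / 445835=21.05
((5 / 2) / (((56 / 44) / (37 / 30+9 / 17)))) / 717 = 9889 / 2047752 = 0.00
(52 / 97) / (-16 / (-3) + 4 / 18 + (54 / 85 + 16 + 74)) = 19890 / 3568921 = 0.01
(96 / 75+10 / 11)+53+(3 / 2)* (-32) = 7.19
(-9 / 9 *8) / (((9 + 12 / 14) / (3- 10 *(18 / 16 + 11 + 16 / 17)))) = 121534 / 1173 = 103.61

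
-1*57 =-57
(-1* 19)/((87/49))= -931/87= -10.70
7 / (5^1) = 7 / 5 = 1.40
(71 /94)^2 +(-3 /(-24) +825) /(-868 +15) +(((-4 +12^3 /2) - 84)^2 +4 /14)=63541305934903 /105519512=602175.89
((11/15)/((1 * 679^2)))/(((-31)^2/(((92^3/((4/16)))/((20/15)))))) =8565568/2215302005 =0.00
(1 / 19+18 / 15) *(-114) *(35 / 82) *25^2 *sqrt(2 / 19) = -1561875 *sqrt(38) / 779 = -12359.49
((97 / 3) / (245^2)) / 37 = 97 / 6662775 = 0.00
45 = 45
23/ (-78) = -23/ 78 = -0.29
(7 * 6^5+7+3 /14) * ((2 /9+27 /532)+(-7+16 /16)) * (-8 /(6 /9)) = 20898887729 /5586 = 3741297.48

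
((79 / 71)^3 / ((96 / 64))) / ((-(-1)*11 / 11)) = 986078 / 1073733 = 0.92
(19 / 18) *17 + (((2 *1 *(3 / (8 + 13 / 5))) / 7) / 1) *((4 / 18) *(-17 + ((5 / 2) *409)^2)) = 125578543 / 6678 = 18804.81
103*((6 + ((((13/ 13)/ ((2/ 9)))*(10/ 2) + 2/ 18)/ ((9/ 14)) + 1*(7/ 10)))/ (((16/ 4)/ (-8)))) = -8625.80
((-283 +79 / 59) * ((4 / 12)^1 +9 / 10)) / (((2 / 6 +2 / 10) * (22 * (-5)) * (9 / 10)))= 307433 / 46728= 6.58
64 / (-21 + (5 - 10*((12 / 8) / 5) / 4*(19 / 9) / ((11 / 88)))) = -96 / 43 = -2.23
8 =8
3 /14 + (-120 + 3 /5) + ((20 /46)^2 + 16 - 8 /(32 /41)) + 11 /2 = -7979719 /74060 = -107.75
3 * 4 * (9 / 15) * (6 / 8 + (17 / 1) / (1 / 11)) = 6759 / 5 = 1351.80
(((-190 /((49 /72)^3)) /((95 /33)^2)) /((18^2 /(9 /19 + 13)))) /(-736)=20072448 /4884198235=0.00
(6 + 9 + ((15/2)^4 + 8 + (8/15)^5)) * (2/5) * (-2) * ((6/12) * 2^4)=-77446667326/3796875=-20397.48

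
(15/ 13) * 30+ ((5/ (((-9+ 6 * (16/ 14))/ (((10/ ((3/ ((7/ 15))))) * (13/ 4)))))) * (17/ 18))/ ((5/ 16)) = -1.04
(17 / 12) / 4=17 / 48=0.35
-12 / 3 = -4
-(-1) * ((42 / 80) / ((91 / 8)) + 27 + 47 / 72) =129631 / 4680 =27.70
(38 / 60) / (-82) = -19 / 2460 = -0.01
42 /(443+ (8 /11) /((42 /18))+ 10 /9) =29106 /307985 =0.09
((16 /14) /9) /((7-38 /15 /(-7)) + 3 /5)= 10 /627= 0.02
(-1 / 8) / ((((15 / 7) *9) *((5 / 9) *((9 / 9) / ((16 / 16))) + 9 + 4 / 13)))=-91 / 138480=-0.00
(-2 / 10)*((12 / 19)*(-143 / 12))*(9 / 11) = 117 / 95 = 1.23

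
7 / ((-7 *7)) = -1 / 7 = -0.14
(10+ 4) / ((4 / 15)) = 105 / 2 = 52.50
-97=-97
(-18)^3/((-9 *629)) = 648/629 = 1.03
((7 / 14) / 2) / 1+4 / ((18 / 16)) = 137 / 36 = 3.81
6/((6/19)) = 19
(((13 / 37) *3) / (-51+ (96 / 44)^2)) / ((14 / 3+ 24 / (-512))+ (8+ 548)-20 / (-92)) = -6946368 / 170901716285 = -0.00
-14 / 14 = -1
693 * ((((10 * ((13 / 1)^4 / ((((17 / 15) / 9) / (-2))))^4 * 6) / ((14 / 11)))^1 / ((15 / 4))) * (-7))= -215657516855648002582876469040000 / 83521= -2582075368537828840445834000.00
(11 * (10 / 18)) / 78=55 / 702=0.08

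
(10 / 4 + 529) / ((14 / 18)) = 9567 / 14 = 683.36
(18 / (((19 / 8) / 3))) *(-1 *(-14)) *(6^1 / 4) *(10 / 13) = 90720 / 247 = 367.29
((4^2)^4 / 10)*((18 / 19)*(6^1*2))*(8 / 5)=56623104 / 475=119206.53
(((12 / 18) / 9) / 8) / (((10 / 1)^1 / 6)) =1 / 180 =0.01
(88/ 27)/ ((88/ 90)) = 10/ 3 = 3.33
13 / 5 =2.60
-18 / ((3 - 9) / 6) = 18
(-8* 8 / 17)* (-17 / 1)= 64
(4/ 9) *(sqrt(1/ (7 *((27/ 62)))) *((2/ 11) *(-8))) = -64 *sqrt(1302)/ 6237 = -0.37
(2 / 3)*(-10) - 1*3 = -29 / 3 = -9.67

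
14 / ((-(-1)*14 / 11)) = 11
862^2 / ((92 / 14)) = 2600654 / 23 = 113071.91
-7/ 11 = -0.64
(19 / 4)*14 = 133 / 2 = 66.50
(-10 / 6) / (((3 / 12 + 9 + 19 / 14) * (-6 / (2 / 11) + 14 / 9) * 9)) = 140 / 252153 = 0.00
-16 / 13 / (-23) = 16 / 299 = 0.05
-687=-687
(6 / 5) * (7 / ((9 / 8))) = 112 / 15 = 7.47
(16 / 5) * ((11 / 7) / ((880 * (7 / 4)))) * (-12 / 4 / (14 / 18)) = -0.01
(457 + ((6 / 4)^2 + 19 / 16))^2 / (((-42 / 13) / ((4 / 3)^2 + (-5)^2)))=-170036334637 / 96768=-1757154.58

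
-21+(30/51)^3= -102173/4913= -20.80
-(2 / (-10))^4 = -1 / 625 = -0.00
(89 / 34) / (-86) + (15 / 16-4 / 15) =112351 / 175440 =0.64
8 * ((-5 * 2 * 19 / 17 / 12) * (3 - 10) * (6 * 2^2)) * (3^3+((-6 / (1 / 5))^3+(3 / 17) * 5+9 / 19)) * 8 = -78058095360 / 289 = -270097215.78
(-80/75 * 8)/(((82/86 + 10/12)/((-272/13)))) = 2994176/29965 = 99.92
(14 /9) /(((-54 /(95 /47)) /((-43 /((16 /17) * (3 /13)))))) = 6319495 /548208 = 11.53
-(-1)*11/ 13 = 11/ 13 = 0.85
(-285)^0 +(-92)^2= 8465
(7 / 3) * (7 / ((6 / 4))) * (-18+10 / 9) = -14896 / 81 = -183.90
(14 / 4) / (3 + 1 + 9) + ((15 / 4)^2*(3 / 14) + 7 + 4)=41591 / 2912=14.28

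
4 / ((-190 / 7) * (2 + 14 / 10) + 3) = -28 / 625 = -0.04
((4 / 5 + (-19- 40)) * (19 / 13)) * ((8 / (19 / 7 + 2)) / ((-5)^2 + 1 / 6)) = -619248 / 107965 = -5.74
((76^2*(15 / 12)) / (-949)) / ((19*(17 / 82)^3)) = -209519840 / 4662437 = -44.94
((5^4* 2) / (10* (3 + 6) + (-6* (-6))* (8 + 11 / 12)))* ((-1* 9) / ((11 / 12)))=-45000 / 1507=-29.86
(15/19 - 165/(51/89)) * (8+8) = -1484000/323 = -4594.43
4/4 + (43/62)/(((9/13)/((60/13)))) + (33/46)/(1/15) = 16.38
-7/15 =-0.47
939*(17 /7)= 15963 /7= 2280.43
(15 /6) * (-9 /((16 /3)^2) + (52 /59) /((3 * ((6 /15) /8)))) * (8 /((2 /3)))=1259515 /7552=166.78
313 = 313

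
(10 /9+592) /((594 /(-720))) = -213520 /297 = -718.92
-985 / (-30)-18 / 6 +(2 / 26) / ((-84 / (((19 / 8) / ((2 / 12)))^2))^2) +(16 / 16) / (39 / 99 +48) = 30.30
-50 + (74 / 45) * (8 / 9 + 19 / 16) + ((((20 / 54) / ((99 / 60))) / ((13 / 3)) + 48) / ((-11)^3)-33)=-49100959741 / 616678920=-79.62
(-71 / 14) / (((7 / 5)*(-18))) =355 / 1764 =0.20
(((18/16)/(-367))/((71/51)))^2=210681/43453903936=0.00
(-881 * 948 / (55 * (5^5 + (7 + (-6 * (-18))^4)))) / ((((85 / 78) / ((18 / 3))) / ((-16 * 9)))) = 521157312 / 5889289175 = 0.09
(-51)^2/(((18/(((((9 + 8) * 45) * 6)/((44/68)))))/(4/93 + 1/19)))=635177205/6479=98036.30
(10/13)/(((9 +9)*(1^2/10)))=50/117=0.43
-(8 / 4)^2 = -4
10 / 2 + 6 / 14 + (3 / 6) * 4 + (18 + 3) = 199 / 7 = 28.43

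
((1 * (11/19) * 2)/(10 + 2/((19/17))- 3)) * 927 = 20394/167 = 122.12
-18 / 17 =-1.06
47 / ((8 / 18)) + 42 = 591 / 4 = 147.75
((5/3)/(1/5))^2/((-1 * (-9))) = 625/81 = 7.72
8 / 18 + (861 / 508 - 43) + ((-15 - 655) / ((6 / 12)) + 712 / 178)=-6295007 / 4572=-1376.86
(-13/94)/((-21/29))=377/1974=0.19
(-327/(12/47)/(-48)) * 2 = 5123/96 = 53.36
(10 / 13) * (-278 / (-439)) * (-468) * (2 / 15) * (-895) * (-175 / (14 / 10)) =-3400592.26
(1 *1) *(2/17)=2/17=0.12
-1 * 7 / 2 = -7 / 2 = -3.50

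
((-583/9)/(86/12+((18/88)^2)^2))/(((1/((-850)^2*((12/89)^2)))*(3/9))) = -227341962270720000/638462279987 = -356077.36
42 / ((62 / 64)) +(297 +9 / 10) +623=298919 / 310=964.25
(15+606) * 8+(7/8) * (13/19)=755227/152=4968.60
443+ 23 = 466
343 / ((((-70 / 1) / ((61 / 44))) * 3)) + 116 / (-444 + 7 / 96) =-142081733 / 56254440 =-2.53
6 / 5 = 1.20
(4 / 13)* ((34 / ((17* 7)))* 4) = 32 / 91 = 0.35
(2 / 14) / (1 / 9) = 9 / 7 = 1.29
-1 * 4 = -4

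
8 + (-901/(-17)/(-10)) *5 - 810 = -1657/2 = -828.50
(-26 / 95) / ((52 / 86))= -43 / 95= -0.45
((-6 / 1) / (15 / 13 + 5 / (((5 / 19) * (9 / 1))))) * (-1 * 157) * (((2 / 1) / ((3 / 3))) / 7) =110214 / 1337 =82.43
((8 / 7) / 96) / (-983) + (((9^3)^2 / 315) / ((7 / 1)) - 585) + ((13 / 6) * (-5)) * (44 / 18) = -9635865679 / 26010180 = -370.47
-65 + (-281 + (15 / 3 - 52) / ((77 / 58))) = -29368 / 77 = -381.40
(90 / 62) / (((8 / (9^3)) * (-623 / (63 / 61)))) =-295245 / 1346392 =-0.22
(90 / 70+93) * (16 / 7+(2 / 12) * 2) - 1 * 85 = 7935 / 49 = 161.94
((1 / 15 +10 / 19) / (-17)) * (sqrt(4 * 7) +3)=-338 * sqrt(7) / 4845-169 / 1615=-0.29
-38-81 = -119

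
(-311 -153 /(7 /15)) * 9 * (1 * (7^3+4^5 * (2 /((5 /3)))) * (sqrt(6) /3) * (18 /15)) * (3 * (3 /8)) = -711695322 * sqrt(6) /175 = -9961659.38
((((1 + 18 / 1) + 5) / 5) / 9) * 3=1.60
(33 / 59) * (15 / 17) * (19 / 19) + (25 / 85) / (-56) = 27425 / 56168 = 0.49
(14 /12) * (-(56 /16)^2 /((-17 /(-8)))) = -343 /51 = -6.73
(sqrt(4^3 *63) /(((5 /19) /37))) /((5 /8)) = 134976 *sqrt(7) /25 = 14284.52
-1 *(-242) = 242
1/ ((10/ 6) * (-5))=-3/ 25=-0.12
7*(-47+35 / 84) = -3913 / 12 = -326.08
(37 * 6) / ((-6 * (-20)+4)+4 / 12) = 666 / 373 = 1.79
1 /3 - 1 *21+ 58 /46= -19.41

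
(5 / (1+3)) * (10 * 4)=50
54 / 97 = 0.56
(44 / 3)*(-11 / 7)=-484 / 21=-23.05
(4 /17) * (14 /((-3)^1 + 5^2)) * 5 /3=140 /561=0.25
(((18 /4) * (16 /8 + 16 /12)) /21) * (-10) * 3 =-21.43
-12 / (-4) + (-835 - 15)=-847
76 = 76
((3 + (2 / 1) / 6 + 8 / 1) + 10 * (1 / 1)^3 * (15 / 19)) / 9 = 1096 / 513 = 2.14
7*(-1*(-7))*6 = 294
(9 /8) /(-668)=-9 /5344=-0.00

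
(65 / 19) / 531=65 / 10089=0.01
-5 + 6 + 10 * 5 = 51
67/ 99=0.68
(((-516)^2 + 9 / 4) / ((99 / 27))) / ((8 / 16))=3195099 / 22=145231.77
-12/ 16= -3/ 4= -0.75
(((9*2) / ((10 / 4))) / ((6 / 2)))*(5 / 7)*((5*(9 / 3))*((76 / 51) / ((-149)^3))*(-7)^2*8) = -255360 / 56235133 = -0.00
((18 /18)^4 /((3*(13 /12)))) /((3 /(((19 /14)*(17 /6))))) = 323 /819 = 0.39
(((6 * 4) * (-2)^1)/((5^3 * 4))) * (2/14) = -12/875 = -0.01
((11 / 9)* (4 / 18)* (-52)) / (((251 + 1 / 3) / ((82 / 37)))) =-3608 / 28971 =-0.12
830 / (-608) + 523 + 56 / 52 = 2065757 / 3952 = 522.71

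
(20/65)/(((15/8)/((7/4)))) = 56/195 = 0.29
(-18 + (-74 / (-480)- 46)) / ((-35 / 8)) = 2189 / 150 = 14.59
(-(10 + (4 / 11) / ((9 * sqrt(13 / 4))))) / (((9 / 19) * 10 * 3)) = -19 / 27 - 76 * sqrt(13) / 173745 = -0.71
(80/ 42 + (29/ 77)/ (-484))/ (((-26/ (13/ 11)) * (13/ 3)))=-212873/ 10658648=-0.02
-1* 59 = -59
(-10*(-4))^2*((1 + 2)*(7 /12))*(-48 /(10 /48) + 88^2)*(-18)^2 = 6816337920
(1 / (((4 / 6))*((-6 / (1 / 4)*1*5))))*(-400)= 5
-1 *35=-35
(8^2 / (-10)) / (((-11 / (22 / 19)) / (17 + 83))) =67.37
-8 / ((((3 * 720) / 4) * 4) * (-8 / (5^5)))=625 / 432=1.45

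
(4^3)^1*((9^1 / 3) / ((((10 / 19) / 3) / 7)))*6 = 229824 / 5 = 45964.80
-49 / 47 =-1.04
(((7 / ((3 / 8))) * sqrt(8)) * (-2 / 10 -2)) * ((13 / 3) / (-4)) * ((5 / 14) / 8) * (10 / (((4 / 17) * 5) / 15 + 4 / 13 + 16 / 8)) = 158015 * sqrt(2) / 9492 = 23.54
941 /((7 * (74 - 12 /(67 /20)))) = 63047 /33026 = 1.91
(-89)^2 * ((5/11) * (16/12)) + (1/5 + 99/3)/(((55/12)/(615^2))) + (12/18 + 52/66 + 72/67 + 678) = 6069649358/2211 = 2745205.50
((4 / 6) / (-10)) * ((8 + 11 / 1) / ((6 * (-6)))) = 19 / 540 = 0.04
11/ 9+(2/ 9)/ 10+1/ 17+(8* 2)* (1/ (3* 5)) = 1813/ 765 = 2.37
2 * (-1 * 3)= -6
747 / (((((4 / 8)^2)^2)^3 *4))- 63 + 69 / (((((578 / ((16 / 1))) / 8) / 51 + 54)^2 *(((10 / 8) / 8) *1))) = 412446744468837 / 539241125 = 764865.15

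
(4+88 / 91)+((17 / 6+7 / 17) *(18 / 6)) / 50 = 798521 / 154700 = 5.16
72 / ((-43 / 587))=-42264 / 43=-982.88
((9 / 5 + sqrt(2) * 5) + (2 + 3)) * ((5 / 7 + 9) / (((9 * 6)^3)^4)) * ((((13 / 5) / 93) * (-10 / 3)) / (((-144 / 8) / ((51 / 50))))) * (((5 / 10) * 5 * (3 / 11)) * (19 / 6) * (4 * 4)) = 1213511 / 61910074561640296635705600 + 71383 * sqrt(2) / 4952805964931223730856448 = 0.00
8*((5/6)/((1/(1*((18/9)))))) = 40/3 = 13.33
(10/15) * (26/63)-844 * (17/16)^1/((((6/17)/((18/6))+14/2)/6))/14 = -4914131/91476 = -53.72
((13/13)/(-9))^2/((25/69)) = 0.03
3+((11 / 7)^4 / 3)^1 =36250 / 7203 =5.03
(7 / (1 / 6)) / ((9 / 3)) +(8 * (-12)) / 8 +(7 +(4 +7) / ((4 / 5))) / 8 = 147 / 32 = 4.59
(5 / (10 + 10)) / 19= 1 / 76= 0.01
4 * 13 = 52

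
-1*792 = -792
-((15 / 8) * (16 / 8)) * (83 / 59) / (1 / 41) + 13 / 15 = -762607 / 3540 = -215.43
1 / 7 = 0.14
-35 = -35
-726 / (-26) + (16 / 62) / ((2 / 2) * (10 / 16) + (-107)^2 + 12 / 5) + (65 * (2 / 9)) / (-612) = 1091099328659 / 39108207294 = 27.90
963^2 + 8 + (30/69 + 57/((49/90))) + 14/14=1045273486/1127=927483.13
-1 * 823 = -823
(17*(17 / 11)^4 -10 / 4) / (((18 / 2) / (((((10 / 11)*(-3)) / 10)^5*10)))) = -373478715 / 2357947691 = -0.16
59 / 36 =1.64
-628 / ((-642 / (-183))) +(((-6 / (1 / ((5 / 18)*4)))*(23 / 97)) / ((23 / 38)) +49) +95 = -1171406 / 31137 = -37.62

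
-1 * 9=-9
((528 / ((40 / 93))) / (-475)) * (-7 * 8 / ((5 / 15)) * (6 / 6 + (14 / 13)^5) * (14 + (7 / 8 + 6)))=19569621632022 / 881820875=22192.29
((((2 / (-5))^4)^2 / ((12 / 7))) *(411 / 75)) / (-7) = -8768 / 29296875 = -0.00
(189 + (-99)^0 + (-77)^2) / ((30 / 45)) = 18357 / 2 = 9178.50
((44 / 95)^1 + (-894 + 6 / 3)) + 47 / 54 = -4569119 / 5130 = -890.67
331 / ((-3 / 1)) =-331 / 3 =-110.33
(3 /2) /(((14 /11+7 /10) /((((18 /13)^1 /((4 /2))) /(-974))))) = -1485 /2747654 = -0.00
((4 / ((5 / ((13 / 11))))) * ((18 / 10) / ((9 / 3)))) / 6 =26 / 275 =0.09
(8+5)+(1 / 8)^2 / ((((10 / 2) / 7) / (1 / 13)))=13.00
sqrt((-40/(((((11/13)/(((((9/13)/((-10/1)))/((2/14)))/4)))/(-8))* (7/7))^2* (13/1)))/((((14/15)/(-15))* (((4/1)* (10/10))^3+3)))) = 54* sqrt(30485)/9581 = 0.98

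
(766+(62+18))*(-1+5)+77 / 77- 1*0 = 3385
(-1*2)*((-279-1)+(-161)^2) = -51282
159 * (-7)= -1113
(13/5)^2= 169/25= 6.76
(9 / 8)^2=81 / 64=1.27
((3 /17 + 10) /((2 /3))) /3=173 /34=5.09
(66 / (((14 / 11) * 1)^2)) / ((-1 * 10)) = -3993 / 980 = -4.07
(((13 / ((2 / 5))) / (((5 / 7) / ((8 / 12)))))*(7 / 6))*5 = 3185 / 18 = 176.94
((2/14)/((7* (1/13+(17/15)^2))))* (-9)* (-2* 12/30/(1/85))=895050/97559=9.17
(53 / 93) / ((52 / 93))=53 / 52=1.02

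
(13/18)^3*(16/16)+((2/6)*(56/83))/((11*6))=0.38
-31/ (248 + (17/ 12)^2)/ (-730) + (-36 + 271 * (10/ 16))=133.38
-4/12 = -0.33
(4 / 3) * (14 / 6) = 28 / 9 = 3.11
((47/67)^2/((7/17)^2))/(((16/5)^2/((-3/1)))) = -47880075/56310016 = -0.85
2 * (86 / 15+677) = 20482 / 15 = 1365.47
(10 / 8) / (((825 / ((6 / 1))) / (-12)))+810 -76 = 40364 / 55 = 733.89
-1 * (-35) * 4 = 140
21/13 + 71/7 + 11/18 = 20261/1638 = 12.37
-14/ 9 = -1.56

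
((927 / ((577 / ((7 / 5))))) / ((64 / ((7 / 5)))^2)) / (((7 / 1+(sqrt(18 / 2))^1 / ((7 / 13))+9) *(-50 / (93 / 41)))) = -206992611 / 91448499200000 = -0.00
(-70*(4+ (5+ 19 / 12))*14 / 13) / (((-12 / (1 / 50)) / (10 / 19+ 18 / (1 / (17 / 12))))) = 6154547 / 177840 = 34.61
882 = 882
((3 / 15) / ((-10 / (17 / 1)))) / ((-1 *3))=17 / 150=0.11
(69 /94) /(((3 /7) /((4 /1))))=322 /47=6.85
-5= -5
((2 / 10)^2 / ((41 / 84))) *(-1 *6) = -504 / 1025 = -0.49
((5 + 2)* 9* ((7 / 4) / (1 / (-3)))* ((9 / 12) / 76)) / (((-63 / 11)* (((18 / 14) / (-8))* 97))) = -539 / 14744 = -0.04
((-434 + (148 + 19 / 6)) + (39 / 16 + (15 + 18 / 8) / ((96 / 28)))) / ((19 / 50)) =-660875 / 912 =-724.64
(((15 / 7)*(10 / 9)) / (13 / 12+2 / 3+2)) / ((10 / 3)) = 4 / 21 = 0.19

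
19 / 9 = 2.11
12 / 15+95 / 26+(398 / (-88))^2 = 3134537 / 125840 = 24.91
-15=-15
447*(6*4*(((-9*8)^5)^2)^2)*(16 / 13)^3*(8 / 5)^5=20182668007900620085570306040577762750744005443584 / 6865625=2939669441296403471726217000000000000000000.00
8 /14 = 4 /7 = 0.57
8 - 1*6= 2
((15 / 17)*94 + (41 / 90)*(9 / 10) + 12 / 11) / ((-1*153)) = -1579067 / 2861100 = -0.55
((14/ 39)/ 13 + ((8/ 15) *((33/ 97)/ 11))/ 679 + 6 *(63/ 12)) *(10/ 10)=10527879347/ 333925410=31.53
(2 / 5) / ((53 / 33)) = 0.25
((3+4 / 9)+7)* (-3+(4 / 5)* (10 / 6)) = -470 / 27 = -17.41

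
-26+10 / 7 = -172 / 7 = -24.57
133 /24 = 5.54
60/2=30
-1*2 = -2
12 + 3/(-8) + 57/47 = 4827/376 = 12.84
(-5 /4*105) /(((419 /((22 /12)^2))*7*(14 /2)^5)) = -3025 /338022384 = -0.00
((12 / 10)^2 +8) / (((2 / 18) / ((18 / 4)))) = 382.32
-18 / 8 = -9 / 4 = -2.25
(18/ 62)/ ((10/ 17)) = 153/ 310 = 0.49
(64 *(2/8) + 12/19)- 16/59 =18340/1121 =16.36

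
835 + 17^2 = 1124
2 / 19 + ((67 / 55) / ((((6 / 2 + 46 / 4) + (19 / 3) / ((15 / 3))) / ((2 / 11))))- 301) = -327185785 / 1087427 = -300.88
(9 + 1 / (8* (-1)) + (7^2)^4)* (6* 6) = 415066311 / 2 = 207533155.50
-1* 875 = -875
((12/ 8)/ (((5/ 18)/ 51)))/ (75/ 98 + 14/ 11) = 1484406/ 10985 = 135.13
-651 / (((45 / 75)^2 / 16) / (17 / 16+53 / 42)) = -67252.78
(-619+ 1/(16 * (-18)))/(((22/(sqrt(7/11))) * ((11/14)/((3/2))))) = -1247911 * sqrt(77)/255552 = -42.85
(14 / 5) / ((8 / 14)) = 49 / 10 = 4.90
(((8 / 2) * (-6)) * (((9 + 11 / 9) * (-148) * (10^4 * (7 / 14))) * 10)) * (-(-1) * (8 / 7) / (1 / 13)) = 566425600000 / 21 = 26972647619.05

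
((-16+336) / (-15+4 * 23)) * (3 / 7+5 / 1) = 12160 / 539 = 22.56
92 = 92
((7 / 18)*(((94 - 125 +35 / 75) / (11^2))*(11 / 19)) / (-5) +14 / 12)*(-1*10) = -332381 / 28215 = -11.78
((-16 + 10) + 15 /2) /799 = 3 /1598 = 0.00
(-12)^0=1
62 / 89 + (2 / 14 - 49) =-30004 / 623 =-48.16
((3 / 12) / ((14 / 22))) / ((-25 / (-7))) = 11 / 100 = 0.11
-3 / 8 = -0.38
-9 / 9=-1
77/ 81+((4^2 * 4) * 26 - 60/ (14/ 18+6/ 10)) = 4071341/ 2511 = 1621.40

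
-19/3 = -6.33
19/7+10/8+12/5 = 891/140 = 6.36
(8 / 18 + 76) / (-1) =-688 / 9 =-76.44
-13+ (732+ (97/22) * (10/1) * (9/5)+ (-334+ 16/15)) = 76796/165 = 465.43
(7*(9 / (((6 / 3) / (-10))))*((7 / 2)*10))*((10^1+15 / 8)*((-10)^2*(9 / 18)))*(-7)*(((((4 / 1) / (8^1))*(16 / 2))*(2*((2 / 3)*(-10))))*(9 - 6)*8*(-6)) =351918000000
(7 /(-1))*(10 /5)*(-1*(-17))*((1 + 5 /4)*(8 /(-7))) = 612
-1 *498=-498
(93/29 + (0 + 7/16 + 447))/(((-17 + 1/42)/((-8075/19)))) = 1866208575/165416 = 11281.91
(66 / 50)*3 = 99 / 25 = 3.96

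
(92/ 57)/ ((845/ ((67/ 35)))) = 6164/ 1685775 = 0.00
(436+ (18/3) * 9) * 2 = 980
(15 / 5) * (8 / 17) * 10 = 240 / 17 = 14.12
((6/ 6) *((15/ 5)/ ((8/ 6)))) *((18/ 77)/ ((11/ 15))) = 1215/ 1694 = 0.72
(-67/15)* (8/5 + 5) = -29.48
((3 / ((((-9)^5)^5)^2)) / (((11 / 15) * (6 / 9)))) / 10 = 0.00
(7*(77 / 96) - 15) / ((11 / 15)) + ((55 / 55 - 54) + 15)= -17881 / 352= -50.80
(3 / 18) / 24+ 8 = 1153 / 144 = 8.01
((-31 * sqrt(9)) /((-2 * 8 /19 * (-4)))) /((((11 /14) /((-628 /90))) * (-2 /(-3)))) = 647311 /1760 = 367.79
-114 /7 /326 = -57 /1141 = -0.05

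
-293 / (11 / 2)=-586 / 11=-53.27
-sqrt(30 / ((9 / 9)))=-sqrt(30)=-5.48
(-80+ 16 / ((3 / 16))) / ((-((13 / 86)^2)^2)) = -875213056 / 85683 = -10214.55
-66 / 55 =-6 / 5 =-1.20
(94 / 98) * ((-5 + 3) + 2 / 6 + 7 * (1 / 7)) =-0.64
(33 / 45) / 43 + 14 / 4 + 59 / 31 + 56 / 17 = 5924309 / 679830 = 8.71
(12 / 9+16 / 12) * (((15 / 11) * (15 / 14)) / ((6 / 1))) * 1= 50 / 77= 0.65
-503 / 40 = -12.58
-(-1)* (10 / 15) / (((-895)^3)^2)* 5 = 2 / 308382313546134375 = 0.00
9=9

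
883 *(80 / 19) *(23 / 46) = 35320 / 19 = 1858.95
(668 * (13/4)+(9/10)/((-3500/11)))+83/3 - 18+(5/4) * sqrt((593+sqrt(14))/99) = 5 * sqrt(11 * sqrt(14)+6523)/132+228969703/105000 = 2183.73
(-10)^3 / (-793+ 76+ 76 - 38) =1000 / 679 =1.47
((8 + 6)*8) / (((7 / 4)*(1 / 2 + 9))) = 128 / 19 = 6.74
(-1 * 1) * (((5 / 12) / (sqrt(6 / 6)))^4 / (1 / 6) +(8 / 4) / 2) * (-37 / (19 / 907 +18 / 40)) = 684771395 / 7381152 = 92.77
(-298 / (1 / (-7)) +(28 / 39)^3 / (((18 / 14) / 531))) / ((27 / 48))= 3980.16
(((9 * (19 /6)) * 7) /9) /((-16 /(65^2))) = -561925 /96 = -5853.39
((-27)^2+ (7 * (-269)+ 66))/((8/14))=-1904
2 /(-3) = -2 /3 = -0.67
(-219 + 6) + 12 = -201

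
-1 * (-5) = 5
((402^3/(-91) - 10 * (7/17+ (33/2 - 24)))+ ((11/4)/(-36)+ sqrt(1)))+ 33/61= -9700081737349/13588848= -713826.64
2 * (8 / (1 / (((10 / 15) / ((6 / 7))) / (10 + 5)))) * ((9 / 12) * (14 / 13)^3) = 76832 / 98865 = 0.78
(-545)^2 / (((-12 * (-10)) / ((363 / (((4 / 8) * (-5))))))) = -1437601 / 4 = -359400.25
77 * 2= 154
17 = 17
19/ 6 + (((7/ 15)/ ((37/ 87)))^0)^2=25/ 6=4.17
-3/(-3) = 1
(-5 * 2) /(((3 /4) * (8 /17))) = -85 /3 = -28.33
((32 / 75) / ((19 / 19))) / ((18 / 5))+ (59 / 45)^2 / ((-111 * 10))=262919 / 2247750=0.12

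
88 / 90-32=-1396 / 45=-31.02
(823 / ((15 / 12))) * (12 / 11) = 39504 / 55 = 718.25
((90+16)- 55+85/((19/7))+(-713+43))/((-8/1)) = 5583/76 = 73.46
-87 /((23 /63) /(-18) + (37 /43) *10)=-4242294 /418591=-10.13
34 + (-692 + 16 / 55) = -36174 / 55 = -657.71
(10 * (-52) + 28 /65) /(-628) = 8443 /10205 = 0.83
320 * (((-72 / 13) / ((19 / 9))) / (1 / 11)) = -2280960 / 247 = -9234.66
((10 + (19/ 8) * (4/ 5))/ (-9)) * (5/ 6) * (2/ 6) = -119/ 324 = -0.37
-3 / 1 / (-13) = 3 / 13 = 0.23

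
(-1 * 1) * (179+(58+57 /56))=-13329 /56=-238.02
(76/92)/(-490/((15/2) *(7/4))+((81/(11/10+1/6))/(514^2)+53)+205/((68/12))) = 4864112556/305260881083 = 0.02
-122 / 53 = -2.30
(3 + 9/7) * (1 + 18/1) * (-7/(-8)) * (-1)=-285/4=-71.25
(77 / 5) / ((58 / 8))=308 / 145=2.12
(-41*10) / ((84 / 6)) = -205 / 7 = -29.29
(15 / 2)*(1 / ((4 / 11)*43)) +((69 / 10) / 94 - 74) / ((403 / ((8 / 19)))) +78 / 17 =52515902879 / 10522861960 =4.99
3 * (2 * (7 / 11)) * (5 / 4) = 105 / 22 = 4.77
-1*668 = -668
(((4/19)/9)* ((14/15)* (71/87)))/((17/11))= 43736/3793635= 0.01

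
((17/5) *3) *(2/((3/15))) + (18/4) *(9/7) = 1509/14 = 107.79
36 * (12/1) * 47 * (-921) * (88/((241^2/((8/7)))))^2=-9268011270144/165296725489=-56.07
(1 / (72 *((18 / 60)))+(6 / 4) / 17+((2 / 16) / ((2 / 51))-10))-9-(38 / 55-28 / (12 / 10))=2813083 / 403920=6.96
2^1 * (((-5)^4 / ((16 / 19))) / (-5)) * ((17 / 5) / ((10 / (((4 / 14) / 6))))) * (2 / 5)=-323 / 168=-1.92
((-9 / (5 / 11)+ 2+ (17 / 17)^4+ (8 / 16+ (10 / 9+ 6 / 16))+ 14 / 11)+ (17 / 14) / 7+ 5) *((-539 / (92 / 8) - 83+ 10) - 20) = 1170.39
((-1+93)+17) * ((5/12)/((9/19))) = 10355/108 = 95.88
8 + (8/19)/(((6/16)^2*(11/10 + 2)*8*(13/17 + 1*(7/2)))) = 1234184/153729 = 8.03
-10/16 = -5/8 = -0.62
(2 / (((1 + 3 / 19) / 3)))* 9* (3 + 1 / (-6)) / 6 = 969 / 44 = 22.02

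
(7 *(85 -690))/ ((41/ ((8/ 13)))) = -33880/ 533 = -63.56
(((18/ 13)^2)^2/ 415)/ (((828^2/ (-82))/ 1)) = -6642/ 6270139135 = -0.00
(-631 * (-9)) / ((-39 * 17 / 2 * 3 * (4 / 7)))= -4417 / 442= -9.99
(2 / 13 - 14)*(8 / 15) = -96 / 13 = -7.38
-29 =-29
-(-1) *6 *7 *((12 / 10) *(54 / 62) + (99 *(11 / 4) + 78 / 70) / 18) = 422683 / 620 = 681.75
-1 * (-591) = 591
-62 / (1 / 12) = -744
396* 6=2376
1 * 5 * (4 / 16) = 5 / 4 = 1.25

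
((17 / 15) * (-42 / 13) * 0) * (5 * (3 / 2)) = 0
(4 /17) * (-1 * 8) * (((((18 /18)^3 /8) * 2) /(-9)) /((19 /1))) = 8 /2907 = 0.00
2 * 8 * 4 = 64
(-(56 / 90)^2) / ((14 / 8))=-448 / 2025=-0.22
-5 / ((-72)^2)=-0.00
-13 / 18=-0.72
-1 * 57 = -57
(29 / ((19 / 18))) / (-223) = -522 / 4237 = -0.12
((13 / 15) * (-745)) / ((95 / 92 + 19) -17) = -178204 / 837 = -212.91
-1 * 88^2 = -7744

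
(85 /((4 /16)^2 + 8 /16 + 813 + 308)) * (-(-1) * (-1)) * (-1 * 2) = 544 /3589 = 0.15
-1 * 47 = -47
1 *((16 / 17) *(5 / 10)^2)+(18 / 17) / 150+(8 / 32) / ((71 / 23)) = 39027 / 120700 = 0.32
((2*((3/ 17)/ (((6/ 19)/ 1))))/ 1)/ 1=19/ 17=1.12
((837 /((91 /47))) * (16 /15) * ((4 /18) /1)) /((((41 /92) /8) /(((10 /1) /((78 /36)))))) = 411783168 /48503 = 8489.85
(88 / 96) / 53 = 11 / 636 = 0.02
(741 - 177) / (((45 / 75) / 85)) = 79900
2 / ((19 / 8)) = 16 / 19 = 0.84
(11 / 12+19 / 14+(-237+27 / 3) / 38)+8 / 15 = -447 / 140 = -3.19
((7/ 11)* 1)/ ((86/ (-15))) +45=42465/ 946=44.89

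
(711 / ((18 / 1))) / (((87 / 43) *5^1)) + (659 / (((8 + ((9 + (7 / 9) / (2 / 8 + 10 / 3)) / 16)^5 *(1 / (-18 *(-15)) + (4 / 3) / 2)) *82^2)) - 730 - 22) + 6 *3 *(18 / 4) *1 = -79354542834094358075635476317 / 118957486724912200662694230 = -667.08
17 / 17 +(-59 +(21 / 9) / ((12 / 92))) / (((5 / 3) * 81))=169 / 243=0.70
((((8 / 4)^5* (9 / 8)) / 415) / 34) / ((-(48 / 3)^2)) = -9 / 903040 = -0.00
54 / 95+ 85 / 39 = 10181 / 3705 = 2.75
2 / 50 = 1 / 25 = 0.04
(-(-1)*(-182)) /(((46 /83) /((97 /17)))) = -732641 /391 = -1873.76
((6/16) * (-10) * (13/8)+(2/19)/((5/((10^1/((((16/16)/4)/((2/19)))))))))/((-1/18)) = 108.09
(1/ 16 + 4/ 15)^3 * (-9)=-493039/ 1536000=-0.32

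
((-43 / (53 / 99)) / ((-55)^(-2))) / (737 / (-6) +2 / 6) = 5150970 / 2597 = 1983.43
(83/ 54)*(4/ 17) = 166/ 459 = 0.36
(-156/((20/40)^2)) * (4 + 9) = -8112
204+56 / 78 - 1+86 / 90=119734 / 585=204.67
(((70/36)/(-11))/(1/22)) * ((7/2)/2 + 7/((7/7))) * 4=-1225/9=-136.11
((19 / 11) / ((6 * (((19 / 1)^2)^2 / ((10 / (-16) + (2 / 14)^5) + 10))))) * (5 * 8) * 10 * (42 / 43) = 63026650 / 7789581107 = 0.01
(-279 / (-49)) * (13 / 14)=3627 / 686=5.29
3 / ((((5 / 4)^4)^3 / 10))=100663296 / 48828125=2.06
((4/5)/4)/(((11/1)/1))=1/55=0.02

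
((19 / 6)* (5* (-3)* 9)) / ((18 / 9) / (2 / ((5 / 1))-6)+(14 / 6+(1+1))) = -107.51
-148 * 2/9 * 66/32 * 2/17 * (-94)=38258/51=750.16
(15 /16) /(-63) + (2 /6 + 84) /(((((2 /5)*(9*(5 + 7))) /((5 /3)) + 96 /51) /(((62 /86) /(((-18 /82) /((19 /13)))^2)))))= 4044914867065 /41731299792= 96.93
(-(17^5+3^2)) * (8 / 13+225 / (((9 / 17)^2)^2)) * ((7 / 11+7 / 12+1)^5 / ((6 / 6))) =-41622466376325020064974333 / 189893693164032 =-219188250451.11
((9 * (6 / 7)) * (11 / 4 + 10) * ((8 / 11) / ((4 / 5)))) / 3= 2295 / 77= 29.81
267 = 267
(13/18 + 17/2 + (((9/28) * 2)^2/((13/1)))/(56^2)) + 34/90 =383545749/39952640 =9.60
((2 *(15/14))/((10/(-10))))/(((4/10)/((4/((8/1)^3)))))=-75/1792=-0.04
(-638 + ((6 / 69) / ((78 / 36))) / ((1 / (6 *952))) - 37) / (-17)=133281 / 5083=26.22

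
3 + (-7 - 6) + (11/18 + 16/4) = -97/18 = -5.39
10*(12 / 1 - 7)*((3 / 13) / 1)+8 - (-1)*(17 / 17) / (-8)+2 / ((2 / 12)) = 3267 / 104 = 31.41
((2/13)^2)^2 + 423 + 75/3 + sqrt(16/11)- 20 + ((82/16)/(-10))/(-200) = 4*sqrt(11)/11 + 195587155001/456976000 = 429.21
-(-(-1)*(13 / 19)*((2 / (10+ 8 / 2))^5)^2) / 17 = -13 / 91239505427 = -0.00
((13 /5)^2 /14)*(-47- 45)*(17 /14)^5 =-5518984159 /47059600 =-117.28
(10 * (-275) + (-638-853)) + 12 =-4229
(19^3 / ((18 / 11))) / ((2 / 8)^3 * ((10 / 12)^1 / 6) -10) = -9657472 / 23035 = -419.25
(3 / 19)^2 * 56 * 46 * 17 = 394128 / 361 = 1091.77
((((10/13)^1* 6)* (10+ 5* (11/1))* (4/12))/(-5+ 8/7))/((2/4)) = -1400/27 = -51.85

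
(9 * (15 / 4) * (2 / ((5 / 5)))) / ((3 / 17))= 765 / 2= 382.50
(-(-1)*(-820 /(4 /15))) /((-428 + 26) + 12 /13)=13325 /1738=7.67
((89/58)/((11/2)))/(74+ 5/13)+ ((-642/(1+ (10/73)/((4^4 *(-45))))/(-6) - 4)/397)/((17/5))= 254844776053/3183201059533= 0.08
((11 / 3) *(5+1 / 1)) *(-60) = -1320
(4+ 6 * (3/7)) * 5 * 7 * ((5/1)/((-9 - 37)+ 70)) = 575/12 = 47.92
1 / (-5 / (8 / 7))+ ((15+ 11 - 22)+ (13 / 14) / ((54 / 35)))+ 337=1290391 / 3780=341.37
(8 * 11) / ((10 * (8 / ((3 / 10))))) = 33 / 100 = 0.33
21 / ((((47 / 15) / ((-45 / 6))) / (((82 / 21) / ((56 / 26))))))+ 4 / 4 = -118609 / 1316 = -90.13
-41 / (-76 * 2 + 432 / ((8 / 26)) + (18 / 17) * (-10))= -697 / 21104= -0.03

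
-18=-18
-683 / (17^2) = -683 / 289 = -2.36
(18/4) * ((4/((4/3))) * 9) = 243/2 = 121.50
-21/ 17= -1.24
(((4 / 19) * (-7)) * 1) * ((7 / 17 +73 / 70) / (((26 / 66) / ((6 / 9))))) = -76164 / 20995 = -3.63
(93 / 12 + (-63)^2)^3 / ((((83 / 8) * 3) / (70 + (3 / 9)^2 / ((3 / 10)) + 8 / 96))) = 30626151555215587 / 215136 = 142357167350.96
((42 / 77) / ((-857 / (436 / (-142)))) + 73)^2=2387441198379601 / 447985246489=5329.29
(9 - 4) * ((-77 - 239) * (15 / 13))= -23700 / 13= -1823.08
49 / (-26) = -49 / 26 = -1.88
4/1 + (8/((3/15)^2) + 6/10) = 1023/5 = 204.60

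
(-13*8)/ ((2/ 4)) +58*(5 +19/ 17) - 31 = 1969/ 17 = 115.82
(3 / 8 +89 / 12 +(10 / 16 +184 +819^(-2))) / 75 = 516262387 / 201228300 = 2.57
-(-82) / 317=82 / 317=0.26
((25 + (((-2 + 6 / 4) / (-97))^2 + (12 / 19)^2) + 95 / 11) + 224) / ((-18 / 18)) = -38564032459 / 149452556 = -258.04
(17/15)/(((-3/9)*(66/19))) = -323/330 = -0.98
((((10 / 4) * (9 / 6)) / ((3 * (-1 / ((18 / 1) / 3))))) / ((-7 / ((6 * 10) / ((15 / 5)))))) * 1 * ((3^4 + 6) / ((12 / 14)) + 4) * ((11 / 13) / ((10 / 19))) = 661485 / 182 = 3634.53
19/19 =1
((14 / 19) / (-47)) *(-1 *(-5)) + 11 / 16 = 8703 / 14288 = 0.61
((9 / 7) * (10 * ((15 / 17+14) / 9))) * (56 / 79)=20240 / 1343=15.07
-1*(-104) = 104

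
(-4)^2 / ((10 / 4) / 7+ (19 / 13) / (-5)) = 14560 / 59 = 246.78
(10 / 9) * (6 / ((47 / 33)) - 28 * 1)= -26.43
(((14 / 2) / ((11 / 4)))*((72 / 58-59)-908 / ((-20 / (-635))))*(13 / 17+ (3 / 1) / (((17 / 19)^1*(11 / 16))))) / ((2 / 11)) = -1124824120 / 493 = -2281590.51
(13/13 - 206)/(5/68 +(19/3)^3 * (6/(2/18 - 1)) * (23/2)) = 27880/2681859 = 0.01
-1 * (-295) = 295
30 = 30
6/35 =0.17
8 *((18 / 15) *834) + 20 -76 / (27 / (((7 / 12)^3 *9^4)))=348847 / 80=4360.59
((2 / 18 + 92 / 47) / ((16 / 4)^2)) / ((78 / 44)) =9625 / 131976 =0.07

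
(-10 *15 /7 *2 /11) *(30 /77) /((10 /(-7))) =900 /847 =1.06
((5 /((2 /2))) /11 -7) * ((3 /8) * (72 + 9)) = -2187 /11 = -198.82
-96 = -96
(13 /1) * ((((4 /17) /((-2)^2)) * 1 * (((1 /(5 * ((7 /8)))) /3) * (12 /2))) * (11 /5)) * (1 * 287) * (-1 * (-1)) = 93808 /425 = 220.72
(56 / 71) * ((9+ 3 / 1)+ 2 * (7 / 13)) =9520 / 923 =10.31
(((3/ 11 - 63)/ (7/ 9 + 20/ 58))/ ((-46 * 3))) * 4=5220/ 3223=1.62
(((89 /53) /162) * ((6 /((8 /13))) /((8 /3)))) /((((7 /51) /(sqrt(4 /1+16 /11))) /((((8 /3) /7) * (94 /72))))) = 924443 * sqrt(165) /37022832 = 0.32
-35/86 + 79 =6759/86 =78.59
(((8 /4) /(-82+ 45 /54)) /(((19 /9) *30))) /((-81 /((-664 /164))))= -332 /17071785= -0.00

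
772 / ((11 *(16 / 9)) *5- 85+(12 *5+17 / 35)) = 121590 / 11539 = 10.54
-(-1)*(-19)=-19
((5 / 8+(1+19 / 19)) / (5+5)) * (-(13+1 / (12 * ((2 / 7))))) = -2233 / 640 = -3.49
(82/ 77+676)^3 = 141697811542104/ 456533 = 310378026.43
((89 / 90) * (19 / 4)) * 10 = 1691 / 36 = 46.97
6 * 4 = 24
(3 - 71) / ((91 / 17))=-1156 / 91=-12.70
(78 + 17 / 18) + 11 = 1619 / 18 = 89.94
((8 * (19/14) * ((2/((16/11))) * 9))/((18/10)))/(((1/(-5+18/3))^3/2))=1045/7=149.29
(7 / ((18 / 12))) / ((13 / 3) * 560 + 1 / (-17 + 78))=854 / 444083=0.00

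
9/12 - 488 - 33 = -2081/4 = -520.25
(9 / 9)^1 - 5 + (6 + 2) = 4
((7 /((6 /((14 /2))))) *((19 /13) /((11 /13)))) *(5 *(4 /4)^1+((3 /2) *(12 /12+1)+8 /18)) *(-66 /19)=-3724 /9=-413.78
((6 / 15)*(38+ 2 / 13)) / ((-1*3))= -992 / 195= -5.09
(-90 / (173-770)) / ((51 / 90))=900 / 3383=0.27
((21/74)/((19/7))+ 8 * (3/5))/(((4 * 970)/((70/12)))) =80451/10910560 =0.01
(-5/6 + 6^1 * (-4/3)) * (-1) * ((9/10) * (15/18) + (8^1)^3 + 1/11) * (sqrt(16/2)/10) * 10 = 1195945 * sqrt(2)/132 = 12813.04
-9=-9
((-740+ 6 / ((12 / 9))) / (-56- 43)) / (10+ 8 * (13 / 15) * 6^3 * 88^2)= 7355 / 11481450156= 0.00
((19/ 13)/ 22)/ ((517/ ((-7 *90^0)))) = -133/ 147862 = -0.00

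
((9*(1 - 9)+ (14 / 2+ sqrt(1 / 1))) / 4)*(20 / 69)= -4.64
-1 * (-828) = 828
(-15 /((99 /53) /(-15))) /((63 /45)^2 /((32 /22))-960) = -0.13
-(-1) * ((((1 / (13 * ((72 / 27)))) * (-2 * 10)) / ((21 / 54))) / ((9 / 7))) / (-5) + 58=58.23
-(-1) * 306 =306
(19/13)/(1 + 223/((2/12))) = 19/17407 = 0.00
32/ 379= 0.08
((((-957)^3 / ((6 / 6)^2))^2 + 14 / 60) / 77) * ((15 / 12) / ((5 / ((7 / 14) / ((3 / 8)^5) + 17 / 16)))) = 1227307167181356671907635 / 7185024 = 170814623191426593.97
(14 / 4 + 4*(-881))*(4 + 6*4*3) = -267558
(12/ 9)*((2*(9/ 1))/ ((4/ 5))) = 30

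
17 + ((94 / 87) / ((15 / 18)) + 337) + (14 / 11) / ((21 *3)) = 5100572 / 14355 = 355.32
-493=-493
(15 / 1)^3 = 3375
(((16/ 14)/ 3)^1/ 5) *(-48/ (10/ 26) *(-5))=1664/ 35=47.54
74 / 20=37 / 10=3.70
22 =22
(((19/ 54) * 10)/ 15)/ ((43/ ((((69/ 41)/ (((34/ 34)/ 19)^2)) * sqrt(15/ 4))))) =157757 * sqrt(15)/ 95202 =6.42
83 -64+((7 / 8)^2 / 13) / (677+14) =10923377 / 574912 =19.00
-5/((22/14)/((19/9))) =-665/99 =-6.72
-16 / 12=-4 / 3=-1.33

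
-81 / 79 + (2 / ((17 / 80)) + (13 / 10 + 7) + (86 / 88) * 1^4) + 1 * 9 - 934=-268081577 / 295460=-907.34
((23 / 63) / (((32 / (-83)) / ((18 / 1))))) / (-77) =1909 / 8624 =0.22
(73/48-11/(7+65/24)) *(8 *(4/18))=4337/6291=0.69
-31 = -31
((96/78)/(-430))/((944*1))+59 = 19458789/329810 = 59.00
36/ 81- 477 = -4289/ 9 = -476.56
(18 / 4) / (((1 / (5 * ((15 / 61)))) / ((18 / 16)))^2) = 4100625 / 476288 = 8.61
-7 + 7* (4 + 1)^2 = 168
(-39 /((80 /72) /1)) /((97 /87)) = -30537 /970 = -31.48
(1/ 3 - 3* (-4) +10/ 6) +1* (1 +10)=25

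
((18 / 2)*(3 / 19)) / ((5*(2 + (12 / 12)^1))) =9 / 95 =0.09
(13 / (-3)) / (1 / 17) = -221 / 3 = -73.67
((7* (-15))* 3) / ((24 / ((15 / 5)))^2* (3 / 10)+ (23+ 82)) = -175 / 69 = -2.54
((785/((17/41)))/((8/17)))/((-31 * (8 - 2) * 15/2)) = -6437/2232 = -2.88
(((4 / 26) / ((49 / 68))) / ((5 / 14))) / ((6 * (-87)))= -136 / 118755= -0.00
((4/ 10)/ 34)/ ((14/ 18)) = 9/ 595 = 0.02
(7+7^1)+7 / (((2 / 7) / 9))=469 / 2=234.50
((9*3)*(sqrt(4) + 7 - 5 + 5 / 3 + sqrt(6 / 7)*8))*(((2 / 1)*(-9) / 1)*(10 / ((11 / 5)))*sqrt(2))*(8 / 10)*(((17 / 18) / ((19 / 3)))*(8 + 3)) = -881280*sqrt(21) / 133 - 312120*sqrt(2) / 19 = -53596.71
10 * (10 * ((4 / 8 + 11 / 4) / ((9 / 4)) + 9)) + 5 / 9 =1045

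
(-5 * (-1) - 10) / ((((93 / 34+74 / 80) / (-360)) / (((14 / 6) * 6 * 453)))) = 7762608000 / 2489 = 3118765.77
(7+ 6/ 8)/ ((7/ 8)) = 62/ 7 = 8.86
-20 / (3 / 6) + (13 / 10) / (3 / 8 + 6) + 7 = -8363 / 255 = -32.80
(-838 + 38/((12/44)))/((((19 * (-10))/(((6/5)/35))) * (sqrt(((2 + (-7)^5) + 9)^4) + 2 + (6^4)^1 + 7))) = 2096/4690027561625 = 0.00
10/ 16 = 5/ 8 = 0.62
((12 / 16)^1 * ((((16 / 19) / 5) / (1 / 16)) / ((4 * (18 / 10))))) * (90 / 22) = 1.15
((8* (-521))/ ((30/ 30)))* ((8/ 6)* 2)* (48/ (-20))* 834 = 111235584/ 5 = 22247116.80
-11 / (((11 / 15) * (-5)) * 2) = 3 / 2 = 1.50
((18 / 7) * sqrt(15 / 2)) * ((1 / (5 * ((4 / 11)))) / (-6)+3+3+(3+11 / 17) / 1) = 67.29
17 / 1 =17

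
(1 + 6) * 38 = 266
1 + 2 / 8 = 5 / 4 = 1.25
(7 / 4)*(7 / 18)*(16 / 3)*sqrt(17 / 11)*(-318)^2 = 1101128*sqrt(187) / 33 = 456293.91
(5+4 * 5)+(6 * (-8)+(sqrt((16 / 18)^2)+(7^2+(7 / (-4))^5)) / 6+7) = -576223 / 55296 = -10.42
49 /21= 7 /3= 2.33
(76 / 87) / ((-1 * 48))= -19 / 1044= -0.02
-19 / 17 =-1.12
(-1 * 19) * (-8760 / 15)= 11096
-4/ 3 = -1.33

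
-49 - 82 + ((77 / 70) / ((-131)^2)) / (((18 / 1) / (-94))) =-202328707 / 1544490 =-131.00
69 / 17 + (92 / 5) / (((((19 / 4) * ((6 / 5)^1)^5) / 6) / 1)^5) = 175809739288921665511 / 37573528899849954048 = 4.68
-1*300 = -300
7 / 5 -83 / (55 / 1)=-6 / 55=-0.11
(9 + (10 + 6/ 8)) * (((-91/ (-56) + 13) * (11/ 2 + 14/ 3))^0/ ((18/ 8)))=8.78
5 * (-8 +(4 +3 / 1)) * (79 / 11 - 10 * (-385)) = -212145 / 11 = -19285.91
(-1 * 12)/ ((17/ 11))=-132/ 17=-7.76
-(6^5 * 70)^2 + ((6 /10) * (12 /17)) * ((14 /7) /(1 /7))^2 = -25184162296944 /85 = -296284262316.99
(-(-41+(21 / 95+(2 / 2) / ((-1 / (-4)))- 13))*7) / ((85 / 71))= 2350313 / 8075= 291.06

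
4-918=-914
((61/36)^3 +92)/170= 4519333/7931520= 0.57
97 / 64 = 1.52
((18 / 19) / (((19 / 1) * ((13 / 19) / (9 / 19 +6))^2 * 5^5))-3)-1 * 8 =-2096912053 / 190653125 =-11.00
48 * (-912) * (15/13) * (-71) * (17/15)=52837632/13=4064433.23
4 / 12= 1 / 3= 0.33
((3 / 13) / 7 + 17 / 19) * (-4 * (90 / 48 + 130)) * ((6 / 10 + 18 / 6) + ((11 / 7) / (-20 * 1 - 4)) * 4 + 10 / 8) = -2245.25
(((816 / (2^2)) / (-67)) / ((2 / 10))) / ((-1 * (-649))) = -1020 / 43483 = -0.02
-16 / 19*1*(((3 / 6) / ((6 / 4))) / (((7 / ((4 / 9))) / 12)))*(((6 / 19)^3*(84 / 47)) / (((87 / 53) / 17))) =-22142976 / 177627523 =-0.12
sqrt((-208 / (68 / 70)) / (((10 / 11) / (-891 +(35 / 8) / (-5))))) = 458.33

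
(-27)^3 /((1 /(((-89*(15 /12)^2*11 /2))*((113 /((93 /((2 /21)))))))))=6048531225 /3472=1742088.49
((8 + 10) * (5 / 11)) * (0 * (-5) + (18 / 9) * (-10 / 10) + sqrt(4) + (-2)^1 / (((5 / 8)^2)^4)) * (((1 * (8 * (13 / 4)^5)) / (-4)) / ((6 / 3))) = 218997522432 / 859375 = 254833.48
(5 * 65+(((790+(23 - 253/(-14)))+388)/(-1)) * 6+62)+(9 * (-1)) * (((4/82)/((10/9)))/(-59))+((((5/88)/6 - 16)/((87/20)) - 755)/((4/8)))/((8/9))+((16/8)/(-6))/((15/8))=-33581519895659/3889171440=-8634.62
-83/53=-1.57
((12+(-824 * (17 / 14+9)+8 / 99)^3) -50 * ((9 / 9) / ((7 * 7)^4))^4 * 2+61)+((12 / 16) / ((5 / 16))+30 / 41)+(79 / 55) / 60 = -2619508742532999549330620987480990314791761647823 / 4393662778353928032676480588667505900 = -596201591855.98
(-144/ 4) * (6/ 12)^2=-9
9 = 9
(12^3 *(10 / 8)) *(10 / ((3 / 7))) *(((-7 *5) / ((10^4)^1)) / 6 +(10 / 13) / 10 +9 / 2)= 14992089 / 65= 230647.52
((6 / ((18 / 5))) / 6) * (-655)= -3275 / 18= -181.94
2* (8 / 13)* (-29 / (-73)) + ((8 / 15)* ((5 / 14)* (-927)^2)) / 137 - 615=528076639 / 910091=580.25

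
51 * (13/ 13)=51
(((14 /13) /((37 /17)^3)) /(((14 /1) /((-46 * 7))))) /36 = -790993 /11852802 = -0.07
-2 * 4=-8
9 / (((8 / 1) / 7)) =63 / 8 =7.88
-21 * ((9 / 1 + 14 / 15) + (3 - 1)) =-1253 / 5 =-250.60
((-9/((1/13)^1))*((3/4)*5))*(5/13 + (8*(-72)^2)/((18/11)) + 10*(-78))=-43110495/4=-10777623.75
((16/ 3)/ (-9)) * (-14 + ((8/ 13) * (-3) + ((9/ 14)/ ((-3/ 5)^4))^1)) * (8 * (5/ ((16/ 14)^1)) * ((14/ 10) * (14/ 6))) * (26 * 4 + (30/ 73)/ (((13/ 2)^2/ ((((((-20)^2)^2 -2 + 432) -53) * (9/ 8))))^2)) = 109219012782761042084/ 19759099581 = 5527529852.01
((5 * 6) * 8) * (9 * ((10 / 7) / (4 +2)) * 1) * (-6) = -21600 / 7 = -3085.71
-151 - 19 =-170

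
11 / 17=0.65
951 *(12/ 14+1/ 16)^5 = 11024696446593/ 17623416832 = 625.57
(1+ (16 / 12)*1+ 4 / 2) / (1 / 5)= 65 / 3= 21.67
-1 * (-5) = 5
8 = 8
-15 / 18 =-5 / 6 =-0.83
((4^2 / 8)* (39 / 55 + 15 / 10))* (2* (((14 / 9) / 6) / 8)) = 63 / 220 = 0.29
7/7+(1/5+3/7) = 57/35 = 1.63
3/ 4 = 0.75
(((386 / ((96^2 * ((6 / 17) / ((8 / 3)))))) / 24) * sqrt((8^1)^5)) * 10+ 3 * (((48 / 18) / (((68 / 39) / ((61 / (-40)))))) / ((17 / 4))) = -2379 / 1445+ 16405 * sqrt(2) / 972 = 22.22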